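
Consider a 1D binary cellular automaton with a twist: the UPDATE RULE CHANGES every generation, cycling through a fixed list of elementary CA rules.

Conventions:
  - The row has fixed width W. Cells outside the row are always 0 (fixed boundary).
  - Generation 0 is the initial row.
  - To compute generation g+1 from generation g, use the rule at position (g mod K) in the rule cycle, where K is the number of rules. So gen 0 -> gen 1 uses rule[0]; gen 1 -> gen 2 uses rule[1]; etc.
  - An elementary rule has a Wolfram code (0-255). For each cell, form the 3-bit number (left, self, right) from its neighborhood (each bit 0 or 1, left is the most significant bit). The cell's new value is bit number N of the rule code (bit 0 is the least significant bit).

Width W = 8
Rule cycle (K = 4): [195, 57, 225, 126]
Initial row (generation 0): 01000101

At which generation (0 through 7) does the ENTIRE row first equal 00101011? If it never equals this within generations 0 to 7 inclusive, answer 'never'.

Gen 0: 01000101
Gen 1 (rule 195): 10011000
Gen 2 (rule 57): 01010111
Gen 3 (rule 225): 00101011
Gen 4 (rule 126): 01111111
Gen 5 (rule 195): 10111111
Gen 6 (rule 57): 01100000
Gen 7 (rule 225): 00101111

Answer: 3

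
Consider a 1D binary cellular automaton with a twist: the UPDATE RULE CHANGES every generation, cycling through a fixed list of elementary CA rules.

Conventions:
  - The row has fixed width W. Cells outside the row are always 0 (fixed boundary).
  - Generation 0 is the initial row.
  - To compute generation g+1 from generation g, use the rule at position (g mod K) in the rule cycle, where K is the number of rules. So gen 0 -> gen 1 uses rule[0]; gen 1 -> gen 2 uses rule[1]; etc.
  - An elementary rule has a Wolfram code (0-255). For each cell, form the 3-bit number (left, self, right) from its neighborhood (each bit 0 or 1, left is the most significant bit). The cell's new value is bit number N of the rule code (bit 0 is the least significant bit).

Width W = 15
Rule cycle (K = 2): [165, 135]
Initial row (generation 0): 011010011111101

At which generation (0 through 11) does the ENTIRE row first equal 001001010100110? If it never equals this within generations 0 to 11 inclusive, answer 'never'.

Answer: 5

Derivation:
Gen 0: 011010011111101
Gen 1 (rule 165): 000110001111011
Gen 2 (rule 135): 111000110110000
Gen 3 (rule 165): 010010001000111
Gen 4 (rule 135): 110110111011010
Gen 5 (rule 165): 001001010100110
Gen 6 (rule 135): 111011010101000
Gen 7 (rule 165): 010100111111011
Gen 8 (rule 135): 110101011110000
Gen 9 (rule 165): 001111101100111
Gen 10 (rule 135): 110111000001010
Gen 11 (rule 165): 001010011101110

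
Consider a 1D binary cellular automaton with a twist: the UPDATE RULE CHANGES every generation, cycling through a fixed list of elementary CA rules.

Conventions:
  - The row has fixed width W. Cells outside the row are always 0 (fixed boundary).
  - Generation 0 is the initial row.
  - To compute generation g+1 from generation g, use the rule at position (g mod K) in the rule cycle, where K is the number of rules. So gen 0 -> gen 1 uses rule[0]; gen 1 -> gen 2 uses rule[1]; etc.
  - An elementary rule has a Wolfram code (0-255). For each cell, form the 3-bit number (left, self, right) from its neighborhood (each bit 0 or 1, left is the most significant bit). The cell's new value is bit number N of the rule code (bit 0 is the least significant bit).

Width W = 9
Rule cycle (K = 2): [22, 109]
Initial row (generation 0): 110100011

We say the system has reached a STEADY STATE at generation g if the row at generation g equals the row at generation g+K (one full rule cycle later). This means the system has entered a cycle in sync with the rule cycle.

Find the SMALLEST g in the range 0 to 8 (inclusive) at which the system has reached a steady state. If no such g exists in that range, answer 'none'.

Answer: 3

Derivation:
Gen 0: 110100011
Gen 1 (rule 22): 000110100
Gen 2 (rule 109): 110111101
Gen 3 (rule 22): 000000001
Gen 4 (rule 109): 111111101
Gen 5 (rule 22): 000000001
Gen 6 (rule 109): 111111101
Gen 7 (rule 22): 000000001
Gen 8 (rule 109): 111111101
Gen 9 (rule 22): 000000001
Gen 10 (rule 109): 111111101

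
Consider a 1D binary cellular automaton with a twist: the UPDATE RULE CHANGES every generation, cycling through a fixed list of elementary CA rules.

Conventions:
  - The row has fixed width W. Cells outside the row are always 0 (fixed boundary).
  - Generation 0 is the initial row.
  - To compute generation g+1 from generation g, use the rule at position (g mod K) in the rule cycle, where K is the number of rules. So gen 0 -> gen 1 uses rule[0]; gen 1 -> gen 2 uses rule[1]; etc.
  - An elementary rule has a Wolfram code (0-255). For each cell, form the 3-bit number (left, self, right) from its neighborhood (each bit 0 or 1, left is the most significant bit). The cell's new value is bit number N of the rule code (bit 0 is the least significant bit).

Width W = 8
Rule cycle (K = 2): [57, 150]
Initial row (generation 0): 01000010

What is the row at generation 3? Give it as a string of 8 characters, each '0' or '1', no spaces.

Answer: 00101100

Derivation:
Gen 0: 01000010
Gen 1 (rule 57): 00111001
Gen 2 (rule 150): 01010111
Gen 3 (rule 57): 00101100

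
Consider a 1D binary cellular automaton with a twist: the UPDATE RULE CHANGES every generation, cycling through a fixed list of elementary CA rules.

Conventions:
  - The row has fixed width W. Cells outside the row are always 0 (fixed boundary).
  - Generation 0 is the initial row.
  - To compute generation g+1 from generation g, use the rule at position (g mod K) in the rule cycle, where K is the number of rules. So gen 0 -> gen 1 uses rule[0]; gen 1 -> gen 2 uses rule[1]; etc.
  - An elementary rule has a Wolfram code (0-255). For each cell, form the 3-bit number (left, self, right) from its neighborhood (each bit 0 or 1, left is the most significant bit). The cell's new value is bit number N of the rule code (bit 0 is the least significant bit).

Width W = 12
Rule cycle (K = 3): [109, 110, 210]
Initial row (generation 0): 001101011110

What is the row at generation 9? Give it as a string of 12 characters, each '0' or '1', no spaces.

Answer: 011100110101

Derivation:
Gen 0: 001101011110
Gen 1 (rule 109): 101111110010
Gen 2 (rule 110): 111000010110
Gen 3 (rule 210): 011100100011
Gen 4 (rule 109): 010100101011
Gen 5 (rule 110): 111101111111
Gen 6 (rule 210): 011100111111
Gen 7 (rule 109): 010100100001
Gen 8 (rule 110): 111101100011
Gen 9 (rule 210): 011100110101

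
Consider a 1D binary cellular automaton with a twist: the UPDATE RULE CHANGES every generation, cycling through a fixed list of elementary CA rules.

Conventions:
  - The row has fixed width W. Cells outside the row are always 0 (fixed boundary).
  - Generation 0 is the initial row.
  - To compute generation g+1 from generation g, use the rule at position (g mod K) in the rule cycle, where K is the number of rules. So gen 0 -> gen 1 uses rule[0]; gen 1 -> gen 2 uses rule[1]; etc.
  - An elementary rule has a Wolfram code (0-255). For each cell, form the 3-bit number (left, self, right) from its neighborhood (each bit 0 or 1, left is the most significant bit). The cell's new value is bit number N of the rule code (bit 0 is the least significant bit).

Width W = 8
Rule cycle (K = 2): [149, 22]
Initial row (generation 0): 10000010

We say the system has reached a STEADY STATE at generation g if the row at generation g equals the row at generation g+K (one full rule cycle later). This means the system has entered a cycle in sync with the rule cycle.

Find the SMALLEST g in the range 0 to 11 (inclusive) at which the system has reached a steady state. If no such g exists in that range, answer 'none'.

Answer: 2

Derivation:
Gen 0: 10000010
Gen 1 (rule 149): 11111011
Gen 2 (rule 22): 00000000
Gen 3 (rule 149): 11111111
Gen 4 (rule 22): 00000000
Gen 5 (rule 149): 11111111
Gen 6 (rule 22): 00000000
Gen 7 (rule 149): 11111111
Gen 8 (rule 22): 00000000
Gen 9 (rule 149): 11111111
Gen 10 (rule 22): 00000000
Gen 11 (rule 149): 11111111
Gen 12 (rule 22): 00000000
Gen 13 (rule 149): 11111111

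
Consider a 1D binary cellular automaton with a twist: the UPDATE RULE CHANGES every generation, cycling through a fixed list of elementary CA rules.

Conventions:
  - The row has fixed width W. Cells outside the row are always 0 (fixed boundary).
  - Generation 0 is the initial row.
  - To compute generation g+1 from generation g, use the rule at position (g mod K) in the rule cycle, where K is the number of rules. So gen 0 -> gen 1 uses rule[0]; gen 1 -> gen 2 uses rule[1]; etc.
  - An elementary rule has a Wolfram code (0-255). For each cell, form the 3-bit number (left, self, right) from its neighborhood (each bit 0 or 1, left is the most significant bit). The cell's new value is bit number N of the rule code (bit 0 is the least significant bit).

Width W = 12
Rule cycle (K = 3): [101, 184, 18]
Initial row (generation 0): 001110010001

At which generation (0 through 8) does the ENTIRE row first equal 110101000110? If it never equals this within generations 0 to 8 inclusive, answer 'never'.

Answer: never

Derivation:
Gen 0: 001110010001
Gen 1 (rule 101): 100010010101
Gen 2 (rule 184): 010001001010
Gen 3 (rule 18): 101010110001
Gen 4 (rule 101): 111111010101
Gen 5 (rule 184): 111110101010
Gen 6 (rule 18): 000000000001
Gen 7 (rule 101): 111111111101
Gen 8 (rule 184): 111111111010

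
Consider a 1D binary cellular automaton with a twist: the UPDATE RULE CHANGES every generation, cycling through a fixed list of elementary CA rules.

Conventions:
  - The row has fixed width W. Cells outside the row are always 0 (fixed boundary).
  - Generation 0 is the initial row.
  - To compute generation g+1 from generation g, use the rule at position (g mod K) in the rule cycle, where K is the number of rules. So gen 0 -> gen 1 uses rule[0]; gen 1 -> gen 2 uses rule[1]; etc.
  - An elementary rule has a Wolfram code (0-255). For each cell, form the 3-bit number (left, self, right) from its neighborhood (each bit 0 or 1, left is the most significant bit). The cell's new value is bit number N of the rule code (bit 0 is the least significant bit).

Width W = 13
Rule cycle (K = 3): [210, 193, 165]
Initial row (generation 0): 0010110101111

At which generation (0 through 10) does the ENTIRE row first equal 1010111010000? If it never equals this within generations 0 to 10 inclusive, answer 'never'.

Gen 0: 0010110101111
Gen 1 (rule 210): 0100010000111
Gen 2 (rule 193): 0001000110011
Gen 3 (rule 165): 1101010000000
Gen 4 (rule 210): 0100001000000
Gen 5 (rule 193): 0001100011111
Gen 6 (rule 165): 1100001001110
Gen 7 (rule 210): 0110010110111
Gen 8 (rule 193): 0010000010011
Gen 9 (rule 165): 1010111010000
Gen 10 (rule 210): 0000011001000

Answer: 9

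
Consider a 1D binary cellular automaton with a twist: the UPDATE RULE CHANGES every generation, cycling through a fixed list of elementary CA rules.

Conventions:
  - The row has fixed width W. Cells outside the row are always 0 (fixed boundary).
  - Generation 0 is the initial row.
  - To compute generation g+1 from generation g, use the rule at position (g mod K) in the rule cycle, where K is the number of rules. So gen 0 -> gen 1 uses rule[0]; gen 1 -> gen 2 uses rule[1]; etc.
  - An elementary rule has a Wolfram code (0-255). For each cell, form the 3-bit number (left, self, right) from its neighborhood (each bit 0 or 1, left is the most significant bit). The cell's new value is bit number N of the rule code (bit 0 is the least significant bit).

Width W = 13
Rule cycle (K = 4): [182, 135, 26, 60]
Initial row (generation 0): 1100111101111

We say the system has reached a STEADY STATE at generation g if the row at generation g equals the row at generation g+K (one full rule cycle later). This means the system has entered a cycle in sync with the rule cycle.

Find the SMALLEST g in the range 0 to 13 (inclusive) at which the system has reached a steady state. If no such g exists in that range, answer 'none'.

Answer: none

Derivation:
Gen 0: 1100111101111
Gen 1 (rule 182): 0011011010110
Gen 2 (rule 135): 1100000010000
Gen 3 (rule 26): 1010000101000
Gen 4 (rule 60): 1111000111100
Gen 5 (rule 182): 0110101011010
Gen 6 (rule 135): 1000101000010
Gen 7 (rule 26): 0101000100101
Gen 8 (rule 60): 0111100110111
Gen 9 (rule 182): 1011011001010
Gen 10 (rule 135): 1000000011010
Gen 11 (rule 26): 0100000110001
Gen 12 (rule 60): 0110000101001
Gen 13 (rule 182): 1001001111111
Gen 14 (rule 135): 1011010111110
Gen 15 (rule 26): 0010000100001
Gen 16 (rule 60): 0011000110001
Gen 17 (rule 182): 0100101001011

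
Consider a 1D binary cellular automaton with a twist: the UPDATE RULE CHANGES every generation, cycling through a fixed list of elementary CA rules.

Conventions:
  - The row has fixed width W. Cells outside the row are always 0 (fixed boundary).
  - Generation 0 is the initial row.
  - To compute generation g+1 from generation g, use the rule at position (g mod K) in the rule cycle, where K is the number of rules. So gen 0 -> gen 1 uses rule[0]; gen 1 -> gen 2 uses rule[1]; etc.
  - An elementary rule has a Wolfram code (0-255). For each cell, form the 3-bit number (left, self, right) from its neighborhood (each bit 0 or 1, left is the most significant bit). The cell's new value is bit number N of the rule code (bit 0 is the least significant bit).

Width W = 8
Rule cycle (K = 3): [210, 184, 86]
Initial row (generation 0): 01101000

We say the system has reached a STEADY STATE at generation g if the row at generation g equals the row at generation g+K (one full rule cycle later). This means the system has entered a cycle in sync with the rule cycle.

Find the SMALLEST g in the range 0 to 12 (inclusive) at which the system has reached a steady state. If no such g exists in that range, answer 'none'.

Answer: 11

Derivation:
Gen 0: 01101000
Gen 1 (rule 210): 10100100
Gen 2 (rule 184): 01010010
Gen 3 (rule 86): 11011111
Gen 4 (rule 210): 01001111
Gen 5 (rule 184): 00101110
Gen 6 (rule 86): 01100011
Gen 7 (rule 210): 10110101
Gen 8 (rule 184): 01101010
Gen 9 (rule 86): 10101011
Gen 10 (rule 210): 00000001
Gen 11 (rule 184): 00000000
Gen 12 (rule 86): 00000000
Gen 13 (rule 210): 00000000
Gen 14 (rule 184): 00000000
Gen 15 (rule 86): 00000000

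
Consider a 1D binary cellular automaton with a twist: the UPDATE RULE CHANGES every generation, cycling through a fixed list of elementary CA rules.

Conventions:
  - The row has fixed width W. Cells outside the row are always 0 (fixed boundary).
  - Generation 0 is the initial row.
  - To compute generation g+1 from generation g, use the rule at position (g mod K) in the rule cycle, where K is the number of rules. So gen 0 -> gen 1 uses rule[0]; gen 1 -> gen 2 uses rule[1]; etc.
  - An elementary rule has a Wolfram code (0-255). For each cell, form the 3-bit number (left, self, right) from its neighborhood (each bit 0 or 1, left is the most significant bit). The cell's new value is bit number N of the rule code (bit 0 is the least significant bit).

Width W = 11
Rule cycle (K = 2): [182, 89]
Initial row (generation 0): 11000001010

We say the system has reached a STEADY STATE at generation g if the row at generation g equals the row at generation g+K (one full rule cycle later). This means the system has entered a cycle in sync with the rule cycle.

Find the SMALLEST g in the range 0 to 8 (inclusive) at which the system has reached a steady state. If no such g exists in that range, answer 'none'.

Answer: none

Derivation:
Gen 0: 11000001010
Gen 1 (rule 182): 00100011111
Gen 2 (rule 89): 10011010001
Gen 3 (rule 182): 11100111011
Gen 4 (rule 89): 10110101011
Gen 5 (rule 182): 11001111100
Gen 6 (rule 89): 11101000111
Gen 7 (rule 182): 01011101010
Gen 8 (rule 89): 00010100001
Gen 9 (rule 182): 00111110011
Gen 10 (rule 89): 10100011011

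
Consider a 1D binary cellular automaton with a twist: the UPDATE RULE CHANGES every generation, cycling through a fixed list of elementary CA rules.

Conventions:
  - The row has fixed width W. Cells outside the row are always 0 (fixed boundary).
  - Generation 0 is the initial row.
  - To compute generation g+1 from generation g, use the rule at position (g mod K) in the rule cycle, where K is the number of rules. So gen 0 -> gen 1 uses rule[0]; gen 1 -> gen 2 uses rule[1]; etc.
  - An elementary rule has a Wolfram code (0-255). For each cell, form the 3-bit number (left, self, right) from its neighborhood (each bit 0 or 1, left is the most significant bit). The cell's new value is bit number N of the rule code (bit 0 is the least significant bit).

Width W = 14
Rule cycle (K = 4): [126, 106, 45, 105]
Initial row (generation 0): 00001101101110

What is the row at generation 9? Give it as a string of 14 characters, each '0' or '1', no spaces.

Gen 0: 00001101101110
Gen 1 (rule 126): 00011111111011
Gen 2 (rule 106): 00110000001111
Gen 3 (rule 45): 10100111101000
Gen 4 (rule 105): 01000100110011
Gen 5 (rule 126): 11101111111111
Gen 6 (rule 106): 10111000000001
Gen 7 (rule 45): 11100011111101
Gen 8 (rule 105): 10101010000110
Gen 9 (rule 126): 11111111001111

Answer: 11111111001111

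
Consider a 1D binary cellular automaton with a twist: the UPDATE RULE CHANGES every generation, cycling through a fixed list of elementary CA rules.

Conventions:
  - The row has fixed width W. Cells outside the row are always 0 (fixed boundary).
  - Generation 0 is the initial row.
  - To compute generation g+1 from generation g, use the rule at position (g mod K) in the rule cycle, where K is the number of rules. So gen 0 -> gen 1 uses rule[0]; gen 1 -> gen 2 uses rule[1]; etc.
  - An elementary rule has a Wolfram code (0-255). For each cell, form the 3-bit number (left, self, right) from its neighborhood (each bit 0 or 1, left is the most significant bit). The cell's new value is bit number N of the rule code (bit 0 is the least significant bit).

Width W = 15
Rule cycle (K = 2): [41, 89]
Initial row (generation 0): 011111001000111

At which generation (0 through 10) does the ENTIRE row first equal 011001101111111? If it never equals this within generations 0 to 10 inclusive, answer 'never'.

Gen 0: 011111001000111
Gen 1 (rule 41): 010000000010100
Gen 2 (rule 89): 001111111000011
Gen 3 (rule 41): 101000000011010
Gen 4 (rule 89): 000111111011001
Gen 5 (rule 41): 110100000110000
Gen 6 (rule 89): 110011110111111
Gen 7 (rule 41): 100010001100000
Gen 8 (rule 89): 011001101111111
Gen 9 (rule 41): 010001011000000
Gen 10 (rule 89): 001100011111111

Answer: 8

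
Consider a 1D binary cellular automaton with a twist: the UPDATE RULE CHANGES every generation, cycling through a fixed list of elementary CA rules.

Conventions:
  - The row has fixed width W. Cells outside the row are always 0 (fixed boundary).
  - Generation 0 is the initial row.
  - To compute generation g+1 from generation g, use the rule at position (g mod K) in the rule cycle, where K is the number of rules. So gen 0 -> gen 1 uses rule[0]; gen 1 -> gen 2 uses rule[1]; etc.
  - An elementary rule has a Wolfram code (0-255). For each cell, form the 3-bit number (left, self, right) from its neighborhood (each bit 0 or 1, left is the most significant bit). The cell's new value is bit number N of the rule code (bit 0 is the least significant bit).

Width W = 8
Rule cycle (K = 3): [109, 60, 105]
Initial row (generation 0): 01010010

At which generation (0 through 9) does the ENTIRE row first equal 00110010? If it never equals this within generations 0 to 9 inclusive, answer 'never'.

Gen 0: 01010010
Gen 1 (rule 109): 01110010
Gen 2 (rule 60): 01001011
Gen 3 (rule 105): 00000111
Gen 4 (rule 109): 11110101
Gen 5 (rule 60): 10001111
Gen 6 (rule 105): 00101001
Gen 7 (rule 109): 10111001
Gen 8 (rule 60): 11100101
Gen 9 (rule 105): 10100010

Answer: never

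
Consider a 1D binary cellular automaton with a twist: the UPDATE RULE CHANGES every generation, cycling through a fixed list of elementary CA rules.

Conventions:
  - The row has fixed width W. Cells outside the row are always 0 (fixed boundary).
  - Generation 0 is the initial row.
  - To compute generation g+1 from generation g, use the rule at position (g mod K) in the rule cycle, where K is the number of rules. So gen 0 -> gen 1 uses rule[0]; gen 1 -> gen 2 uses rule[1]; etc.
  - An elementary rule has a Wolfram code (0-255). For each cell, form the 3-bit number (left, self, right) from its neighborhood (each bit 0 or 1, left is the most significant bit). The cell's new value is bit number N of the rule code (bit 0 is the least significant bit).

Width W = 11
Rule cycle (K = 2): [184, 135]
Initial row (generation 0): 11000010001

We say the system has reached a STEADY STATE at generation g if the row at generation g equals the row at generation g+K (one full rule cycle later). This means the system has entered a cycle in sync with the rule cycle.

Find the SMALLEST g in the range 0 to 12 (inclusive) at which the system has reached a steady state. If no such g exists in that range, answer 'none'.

Answer: none

Derivation:
Gen 0: 11000010001
Gen 1 (rule 184): 10100001000
Gen 2 (rule 135): 10101111011
Gen 3 (rule 184): 01011110110
Gen 4 (rule 135): 11001100000
Gen 5 (rule 184): 10101010000
Gen 6 (rule 135): 10101010111
Gen 7 (rule 184): 01010101110
Gen 8 (rule 135): 11010100100
Gen 9 (rule 184): 10101010010
Gen 10 (rule 135): 10101010110
Gen 11 (rule 184): 01010101101
Gen 12 (rule 135): 11010100001
Gen 13 (rule 184): 10101010000
Gen 14 (rule 135): 10101010111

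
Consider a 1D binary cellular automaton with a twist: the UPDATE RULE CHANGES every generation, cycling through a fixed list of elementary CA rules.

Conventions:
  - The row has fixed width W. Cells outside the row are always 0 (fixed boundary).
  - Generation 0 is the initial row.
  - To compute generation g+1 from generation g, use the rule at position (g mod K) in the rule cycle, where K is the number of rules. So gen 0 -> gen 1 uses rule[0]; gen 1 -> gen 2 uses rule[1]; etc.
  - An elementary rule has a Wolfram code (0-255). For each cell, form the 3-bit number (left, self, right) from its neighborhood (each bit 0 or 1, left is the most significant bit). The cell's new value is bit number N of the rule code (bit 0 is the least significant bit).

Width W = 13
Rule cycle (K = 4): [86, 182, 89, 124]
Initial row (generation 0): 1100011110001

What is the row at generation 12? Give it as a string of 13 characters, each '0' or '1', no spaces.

Answer: 0000001100011

Derivation:
Gen 0: 1100011110001
Gen 1 (rule 86): 0110100011011
Gen 2 (rule 182): 1001110100100
Gen 3 (rule 89): 0101010010011
Gen 4 (rule 124): 0111111011011
Gen 5 (rule 86): 1000001001001
Gen 6 (rule 182): 1100011111111
Gen 7 (rule 89): 1111010000001
Gen 8 (rule 124): 1001111000001
Gen 9 (rule 86): 1110001100011
Gen 10 (rule 182): 0101010010100
Gen 11 (rule 89): 0000001000011
Gen 12 (rule 124): 0000001100011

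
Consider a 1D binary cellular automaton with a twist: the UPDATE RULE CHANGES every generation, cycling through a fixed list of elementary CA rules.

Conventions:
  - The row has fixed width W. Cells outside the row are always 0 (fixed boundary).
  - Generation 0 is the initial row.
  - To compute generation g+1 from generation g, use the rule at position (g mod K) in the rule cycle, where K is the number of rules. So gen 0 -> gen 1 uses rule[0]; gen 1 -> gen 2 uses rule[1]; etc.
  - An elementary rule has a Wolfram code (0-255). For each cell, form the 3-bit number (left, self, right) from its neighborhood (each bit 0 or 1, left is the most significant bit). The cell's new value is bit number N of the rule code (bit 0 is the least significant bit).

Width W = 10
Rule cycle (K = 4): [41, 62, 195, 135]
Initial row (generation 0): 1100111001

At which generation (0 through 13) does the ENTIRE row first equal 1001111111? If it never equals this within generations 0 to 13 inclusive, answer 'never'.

Gen 0: 1100111001
Gen 1 (rule 41): 1000100000
Gen 2 (rule 62): 1101110000
Gen 3 (rule 195): 0100110111
Gen 4 (rule 135): 1101000010
Gen 5 (rule 41): 1010011000
Gen 6 (rule 62): 1111110100
Gen 7 (rule 195): 0111110001
Gen 8 (rule 135): 1011100111
Gen 9 (rule 41): 0110000100
Gen 10 (rule 62): 1101001110
Gen 11 (rule 195): 0100010110
Gen 12 (rule 135): 1101110000
Gen 13 (rule 41): 1011000111

Answer: never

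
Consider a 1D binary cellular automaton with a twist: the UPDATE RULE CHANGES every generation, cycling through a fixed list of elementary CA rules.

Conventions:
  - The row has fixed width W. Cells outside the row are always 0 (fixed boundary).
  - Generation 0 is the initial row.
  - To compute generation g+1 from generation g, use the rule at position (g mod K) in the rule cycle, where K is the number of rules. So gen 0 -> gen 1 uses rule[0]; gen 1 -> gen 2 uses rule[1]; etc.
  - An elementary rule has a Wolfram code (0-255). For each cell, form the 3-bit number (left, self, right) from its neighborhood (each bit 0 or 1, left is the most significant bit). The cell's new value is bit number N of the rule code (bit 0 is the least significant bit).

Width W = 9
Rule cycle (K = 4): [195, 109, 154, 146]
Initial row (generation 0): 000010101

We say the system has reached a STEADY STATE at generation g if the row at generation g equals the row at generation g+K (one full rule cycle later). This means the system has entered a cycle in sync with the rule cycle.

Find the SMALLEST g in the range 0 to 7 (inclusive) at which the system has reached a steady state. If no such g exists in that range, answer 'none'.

Gen 0: 000010101
Gen 1 (rule 195): 111100000
Gen 2 (rule 109): 100101111
Gen 3 (rule 154): 011001110
Gen 4 (rule 146): 100110101
Gen 5 (rule 195): 001010000
Gen 6 (rule 109): 101110111
Gen 7 (rule 154): 001100110
Gen 8 (rule 146): 010011001
Gen 9 (rule 195): 100101010
Gen 10 (rule 109): 100111110
Gen 11 (rule 154): 011111101

Answer: none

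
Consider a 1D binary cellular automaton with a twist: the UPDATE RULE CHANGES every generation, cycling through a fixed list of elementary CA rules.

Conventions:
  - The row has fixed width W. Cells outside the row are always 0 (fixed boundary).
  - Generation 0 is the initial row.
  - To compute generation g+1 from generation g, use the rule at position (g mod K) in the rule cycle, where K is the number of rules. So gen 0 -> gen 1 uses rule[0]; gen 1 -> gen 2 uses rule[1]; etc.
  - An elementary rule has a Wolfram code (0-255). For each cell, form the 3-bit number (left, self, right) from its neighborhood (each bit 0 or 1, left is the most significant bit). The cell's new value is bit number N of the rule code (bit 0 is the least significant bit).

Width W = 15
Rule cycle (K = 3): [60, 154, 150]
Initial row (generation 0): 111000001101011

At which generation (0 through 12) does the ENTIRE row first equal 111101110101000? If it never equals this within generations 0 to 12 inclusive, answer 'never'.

Answer: 11

Derivation:
Gen 0: 111000001101011
Gen 1 (rule 60): 100100001011110
Gen 2 (rule 154): 011010010011101
Gen 3 (rule 150): 100011111101001
Gen 4 (rule 60): 110010000011101
Gen 5 (rule 154): 101101000111000
Gen 6 (rule 150): 100001101010100
Gen 7 (rule 60): 110001011111110
Gen 8 (rule 154): 101010011111101
Gen 9 (rule 150): 101011101111001
Gen 10 (rule 60): 111110011000101
Gen 11 (rule 154): 111101110101000
Gen 12 (rule 150): 011000100101100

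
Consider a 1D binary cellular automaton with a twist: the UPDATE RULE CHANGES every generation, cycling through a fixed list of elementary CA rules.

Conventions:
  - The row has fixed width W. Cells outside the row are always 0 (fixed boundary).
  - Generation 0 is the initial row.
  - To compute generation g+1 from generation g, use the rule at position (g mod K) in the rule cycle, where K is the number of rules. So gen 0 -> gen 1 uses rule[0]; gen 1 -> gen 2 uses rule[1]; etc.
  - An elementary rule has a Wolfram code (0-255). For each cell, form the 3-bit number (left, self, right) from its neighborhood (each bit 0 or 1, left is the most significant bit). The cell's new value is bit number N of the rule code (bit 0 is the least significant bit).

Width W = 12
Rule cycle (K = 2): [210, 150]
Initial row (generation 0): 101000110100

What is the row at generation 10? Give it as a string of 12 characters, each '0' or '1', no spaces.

Gen 0: 101000110100
Gen 1 (rule 210): 000101010010
Gen 2 (rule 150): 001101011111
Gen 3 (rule 210): 010100001111
Gen 4 (rule 150): 110110010110
Gen 5 (rule 210): 010011100011
Gen 6 (rule 150): 111101010100
Gen 7 (rule 210): 011100000010
Gen 8 (rule 150): 101010000111
Gen 9 (rule 210): 000001001011
Gen 10 (rule 150): 000011111000

Answer: 000011111000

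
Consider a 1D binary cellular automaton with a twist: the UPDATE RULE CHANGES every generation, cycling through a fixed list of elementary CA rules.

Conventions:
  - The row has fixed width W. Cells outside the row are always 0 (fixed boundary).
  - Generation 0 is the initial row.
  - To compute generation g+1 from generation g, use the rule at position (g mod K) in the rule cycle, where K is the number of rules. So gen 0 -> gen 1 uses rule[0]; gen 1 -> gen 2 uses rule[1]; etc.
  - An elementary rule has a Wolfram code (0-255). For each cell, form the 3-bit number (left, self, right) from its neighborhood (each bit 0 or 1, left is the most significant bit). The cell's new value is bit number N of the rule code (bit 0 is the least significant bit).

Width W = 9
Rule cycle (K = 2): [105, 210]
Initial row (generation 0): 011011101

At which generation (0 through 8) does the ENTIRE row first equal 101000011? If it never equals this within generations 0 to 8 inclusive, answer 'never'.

Answer: never

Derivation:
Gen 0: 011011101
Gen 1 (rule 105): 011110110
Gen 2 (rule 210): 101110011
Gen 3 (rule 105): 011010011
Gen 4 (rule 210): 101001101
Gen 5 (rule 105): 010001110
Gen 6 (rule 210): 101010111
Gen 7 (rule 105): 010101101
Gen 8 (rule 210): 100000100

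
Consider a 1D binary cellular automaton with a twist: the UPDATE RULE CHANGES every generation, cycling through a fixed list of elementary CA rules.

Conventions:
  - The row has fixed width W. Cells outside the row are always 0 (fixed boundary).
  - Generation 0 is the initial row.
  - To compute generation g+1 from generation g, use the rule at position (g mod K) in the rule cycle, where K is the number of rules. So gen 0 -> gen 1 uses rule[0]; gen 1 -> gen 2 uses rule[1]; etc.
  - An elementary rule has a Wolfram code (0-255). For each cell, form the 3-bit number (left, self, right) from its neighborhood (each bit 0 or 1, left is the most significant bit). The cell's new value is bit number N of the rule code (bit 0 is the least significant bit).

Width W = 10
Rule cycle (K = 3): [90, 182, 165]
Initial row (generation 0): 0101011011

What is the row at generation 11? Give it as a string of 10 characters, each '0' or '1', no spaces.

Answer: 1110010101

Derivation:
Gen 0: 0101011011
Gen 1 (rule 90): 1000011011
Gen 2 (rule 182): 1100100100
Gen 3 (rule 165): 0000100101
Gen 4 (rule 90): 0001011000
Gen 5 (rule 182): 0011100100
Gen 6 (rule 165): 1001000101
Gen 7 (rule 90): 0110101000
Gen 8 (rule 182): 1001111100
Gen 9 (rule 165): 1000111001
Gen 10 (rule 90): 0101101110
Gen 11 (rule 182): 1110010101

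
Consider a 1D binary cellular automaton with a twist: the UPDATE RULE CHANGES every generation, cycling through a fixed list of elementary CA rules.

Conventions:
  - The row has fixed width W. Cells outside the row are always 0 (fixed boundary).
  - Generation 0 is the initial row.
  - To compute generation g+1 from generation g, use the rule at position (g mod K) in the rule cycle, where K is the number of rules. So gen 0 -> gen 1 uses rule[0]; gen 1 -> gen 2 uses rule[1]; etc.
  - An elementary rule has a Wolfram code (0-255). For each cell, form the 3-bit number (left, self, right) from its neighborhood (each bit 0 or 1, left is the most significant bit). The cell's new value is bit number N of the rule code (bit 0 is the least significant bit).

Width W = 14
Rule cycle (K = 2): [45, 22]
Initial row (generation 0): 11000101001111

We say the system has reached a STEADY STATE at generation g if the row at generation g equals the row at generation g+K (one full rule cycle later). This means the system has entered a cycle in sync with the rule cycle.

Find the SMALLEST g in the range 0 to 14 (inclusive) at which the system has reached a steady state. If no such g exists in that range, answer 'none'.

Answer: 9

Derivation:
Gen 0: 11000101001111
Gen 1 (rule 45): 10010111001000
Gen 2 (rule 22): 11110000111100
Gen 3 (rule 45): 10000110100001
Gen 4 (rule 22): 11001000110011
Gen 5 (rule 45): 10001010100010
Gen 6 (rule 22): 11011010110111
Gen 7 (rule 45): 10110111101100
Gen 8 (rule 22): 10000000000010
Gen 9 (rule 45): 10111111111010
Gen 10 (rule 22): 10000000000011
Gen 11 (rule 45): 10111111111010
Gen 12 (rule 22): 10000000000011
Gen 13 (rule 45): 10111111111010
Gen 14 (rule 22): 10000000000011
Gen 15 (rule 45): 10111111111010
Gen 16 (rule 22): 10000000000011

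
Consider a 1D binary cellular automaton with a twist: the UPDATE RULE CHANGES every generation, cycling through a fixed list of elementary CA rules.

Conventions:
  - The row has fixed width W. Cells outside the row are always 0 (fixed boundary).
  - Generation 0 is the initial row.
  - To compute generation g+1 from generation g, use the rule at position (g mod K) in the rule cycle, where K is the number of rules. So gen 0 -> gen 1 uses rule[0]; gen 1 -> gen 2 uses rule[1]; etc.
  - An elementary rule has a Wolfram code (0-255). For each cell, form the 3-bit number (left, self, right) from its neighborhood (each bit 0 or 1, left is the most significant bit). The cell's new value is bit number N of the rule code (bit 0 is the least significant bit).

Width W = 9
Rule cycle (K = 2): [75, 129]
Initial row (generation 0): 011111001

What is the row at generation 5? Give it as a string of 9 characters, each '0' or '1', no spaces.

Answer: 100111110

Derivation:
Gen 0: 011111001
Gen 1 (rule 75): 110001010
Gen 2 (rule 129): 000100000
Gen 3 (rule 75): 111001111
Gen 4 (rule 129): 010000110
Gen 5 (rule 75): 100111110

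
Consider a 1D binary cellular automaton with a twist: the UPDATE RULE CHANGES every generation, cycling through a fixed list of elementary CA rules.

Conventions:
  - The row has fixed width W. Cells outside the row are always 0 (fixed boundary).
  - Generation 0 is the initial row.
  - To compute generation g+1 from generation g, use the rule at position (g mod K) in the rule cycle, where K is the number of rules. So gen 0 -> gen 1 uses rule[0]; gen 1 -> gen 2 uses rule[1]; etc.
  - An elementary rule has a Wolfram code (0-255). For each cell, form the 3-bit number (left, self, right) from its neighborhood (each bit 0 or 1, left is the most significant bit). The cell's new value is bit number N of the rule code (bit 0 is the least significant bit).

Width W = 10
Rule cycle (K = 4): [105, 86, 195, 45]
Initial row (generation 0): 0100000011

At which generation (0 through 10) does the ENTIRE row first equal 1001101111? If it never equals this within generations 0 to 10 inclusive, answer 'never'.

Gen 0: 0100000011
Gen 1 (rule 105): 0001111011
Gen 2 (rule 86): 0010001001
Gen 3 (rule 195): 1100110010
Gen 4 (rule 45): 1000100010
Gen 5 (rule 105): 0010001000
Gen 6 (rule 86): 0111011100
Gen 7 (rule 195): 1011001101
Gen 8 (rule 45): 1110001011
Gen 9 (rule 105): 1010100111
Gen 10 (rule 86): 1010111001

Answer: never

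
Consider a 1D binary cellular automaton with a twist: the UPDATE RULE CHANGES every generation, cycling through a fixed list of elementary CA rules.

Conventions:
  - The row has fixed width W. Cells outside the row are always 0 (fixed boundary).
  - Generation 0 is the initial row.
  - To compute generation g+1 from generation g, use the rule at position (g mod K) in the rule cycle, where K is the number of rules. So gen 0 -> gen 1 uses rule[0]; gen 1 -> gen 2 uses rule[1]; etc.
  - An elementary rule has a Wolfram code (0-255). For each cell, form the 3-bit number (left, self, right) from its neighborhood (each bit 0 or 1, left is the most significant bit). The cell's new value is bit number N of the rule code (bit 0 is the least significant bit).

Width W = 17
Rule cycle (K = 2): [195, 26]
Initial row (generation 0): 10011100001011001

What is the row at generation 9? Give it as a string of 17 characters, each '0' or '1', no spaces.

Answer: 00111010001101000

Derivation:
Gen 0: 10011100001011001
Gen 1 (rule 195): 00101101110001010
Gen 2 (rule 26): 01001001001010001
Gen 3 (rule 195): 10010010010000110
Gen 4 (rule 26): 01101101101001101
Gen 5 (rule 195): 10100100100010100
Gen 6 (rule 26): 00011011010100010
Gen 7 (rule 195): 11101001000001100
Gen 8 (rule 26): 10000110100011010
Gen 9 (rule 195): 00111010001101000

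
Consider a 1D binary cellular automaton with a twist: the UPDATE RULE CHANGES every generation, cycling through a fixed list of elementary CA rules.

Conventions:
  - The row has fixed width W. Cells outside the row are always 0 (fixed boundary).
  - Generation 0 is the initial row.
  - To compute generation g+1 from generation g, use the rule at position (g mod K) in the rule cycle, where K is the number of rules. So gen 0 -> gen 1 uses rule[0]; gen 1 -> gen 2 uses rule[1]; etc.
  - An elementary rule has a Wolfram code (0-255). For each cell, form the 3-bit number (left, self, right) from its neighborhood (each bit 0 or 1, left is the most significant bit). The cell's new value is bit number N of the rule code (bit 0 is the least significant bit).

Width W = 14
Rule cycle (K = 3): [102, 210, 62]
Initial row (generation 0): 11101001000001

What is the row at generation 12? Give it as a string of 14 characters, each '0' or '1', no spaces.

Answer: 00111101011001

Derivation:
Gen 0: 11101001000001
Gen 1 (rule 102): 00111011000011
Gen 2 (rule 210): 01011001100101
Gen 3 (rule 62): 11110111011111
Gen 4 (rule 102): 00011001100001
Gen 5 (rule 210): 00101110110010
Gen 6 (rule 62): 01111001101111
Gen 7 (rule 102): 10001010110001
Gen 8 (rule 210): 01010000011010
Gen 9 (rule 62): 11111000110111
Gen 10 (rule 102): 00001001011001
Gen 11 (rule 210): 00010110001110
Gen 12 (rule 62): 00111101011001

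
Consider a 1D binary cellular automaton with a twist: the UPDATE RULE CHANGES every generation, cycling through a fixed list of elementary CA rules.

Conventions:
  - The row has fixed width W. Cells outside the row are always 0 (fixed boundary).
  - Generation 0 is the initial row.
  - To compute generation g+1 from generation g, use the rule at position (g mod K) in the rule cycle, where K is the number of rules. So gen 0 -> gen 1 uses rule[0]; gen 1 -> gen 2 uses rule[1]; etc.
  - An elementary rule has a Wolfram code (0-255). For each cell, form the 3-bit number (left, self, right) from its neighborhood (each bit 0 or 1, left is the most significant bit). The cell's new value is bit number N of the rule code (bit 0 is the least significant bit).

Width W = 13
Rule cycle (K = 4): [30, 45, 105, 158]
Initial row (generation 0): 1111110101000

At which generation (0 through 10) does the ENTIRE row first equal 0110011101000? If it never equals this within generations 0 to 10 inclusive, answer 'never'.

Gen 0: 1111110101000
Gen 1 (rule 30): 1000000101100
Gen 2 (rule 45): 1011110111001
Gen 3 (rule 105): 0110011101000
Gen 4 (rule 158): 1101111001100
Gen 5 (rule 30): 1001000111010
Gen 6 (rule 45): 1001010100110
Gen 7 (rule 105): 0000101000110
Gen 8 (rule 158): 0001101101101
Gen 9 (rule 30): 0011001001001
Gen 10 (rule 45): 1010001001001

Answer: 3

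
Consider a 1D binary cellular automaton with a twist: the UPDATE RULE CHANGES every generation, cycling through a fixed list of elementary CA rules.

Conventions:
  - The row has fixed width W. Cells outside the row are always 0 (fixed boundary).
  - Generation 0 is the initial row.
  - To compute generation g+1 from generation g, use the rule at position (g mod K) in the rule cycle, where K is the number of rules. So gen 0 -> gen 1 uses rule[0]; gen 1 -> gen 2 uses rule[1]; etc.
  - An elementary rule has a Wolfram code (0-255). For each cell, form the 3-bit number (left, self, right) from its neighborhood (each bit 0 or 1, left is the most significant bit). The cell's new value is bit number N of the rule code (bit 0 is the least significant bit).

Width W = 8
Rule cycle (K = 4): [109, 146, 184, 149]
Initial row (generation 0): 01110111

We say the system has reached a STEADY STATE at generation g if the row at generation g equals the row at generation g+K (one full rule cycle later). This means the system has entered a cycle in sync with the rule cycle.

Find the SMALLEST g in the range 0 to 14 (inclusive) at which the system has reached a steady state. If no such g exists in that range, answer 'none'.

Gen 0: 01110111
Gen 1 (rule 109): 01011101
Gen 2 (rule 146): 10001000
Gen 3 (rule 184): 01000100
Gen 4 (rule 149): 01110111
Gen 5 (rule 109): 01011101
Gen 6 (rule 146): 10001000
Gen 7 (rule 184): 01000100
Gen 8 (rule 149): 01110111
Gen 9 (rule 109): 01011101
Gen 10 (rule 146): 10001000
Gen 11 (rule 184): 01000100
Gen 12 (rule 149): 01110111
Gen 13 (rule 109): 01011101
Gen 14 (rule 146): 10001000
Gen 15 (rule 184): 01000100
Gen 16 (rule 149): 01110111
Gen 17 (rule 109): 01011101
Gen 18 (rule 146): 10001000

Answer: 0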